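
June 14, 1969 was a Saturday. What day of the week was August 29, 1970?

June 1969: 30 − 14 = 16 days remain.
Then 13 full months totalling 396 days.
August 1–29, 1970: 29 days.
Total: 16 + 396 + 29 = 441 days.
441 is a multiple of 7, so August 29, 1970 falls on the same weekday: Saturday.

Saturday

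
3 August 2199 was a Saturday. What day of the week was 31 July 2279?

Thursday

Day-of-year of August 3, 2199: 215.
Day-of-year of July 31, 2279: 212.
2199 has 365 days, so 365 − 215 = 150 days remain in 2199.
Full years 2200–2278: 60 common + 19 leap = 60×365 + 19×366 = 28854 days.
Total: 150 + 28854 + 212 = 29216 days.
29216 mod 7 = 5, so 5 days after Saturday is Thursday.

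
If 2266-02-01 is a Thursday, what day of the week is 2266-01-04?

Count forward from the earlier date (January 4, 2266) to the later (February 1, 2266):
January 2266: 31 − 4 = 27 days remain.
February 1, 2266: 1 day (2266 is not a leap year).
Total: 27 + 1 = 28 days.
28 is a multiple of 7, so 2266-01-04 falls on the same weekday: Thursday.

Thursday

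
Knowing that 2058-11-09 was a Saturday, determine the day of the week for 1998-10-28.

Count forward from the earlier date (October 28, 1998) to the later (November 9, 2058):
From October 28, 1998 to October 28, 2058: 60 years, of which 15 contain a Feb 29 — 45×365 + 15×366 = 21915 days.
(2000 is a leap year (divisible by 400).)
October 2058: 31 − 28 = 3 days remain.
November 1–9, 2058: 9 days.
Residual: 12 days.
Total: 21927 days.
21927 mod 7 = 3, so 3 days before Saturday is Wednesday.

Wednesday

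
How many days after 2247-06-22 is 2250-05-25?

Day-of-year of June 22, 2247: 173.
Day-of-year of May 25, 2250: 145.
2247 has 365 days, so 365 − 173 = 192 days remain in 2247.
Full years: 2248: 366; 2249: 365. Sum = 731.
Total: 192 + 731 + 145 = 1068 days.

1068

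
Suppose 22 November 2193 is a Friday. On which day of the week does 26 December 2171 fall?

Count forward from the earlier date (December 26, 2171) to the later (November 22, 2193):
Day-of-year of December 26, 2171: 360.
Day-of-year of November 22, 2193: 326.
2171 has 365 days, so 365 − 360 = 5 days remain in 2171.
Full years 2172–2192: 15 common + 6 leap = 15×365 + 6×366 = 7671 days.
Total: 5 + 7671 + 326 = 8002 days.
8002 mod 7 = 1, so 1 day before Friday is Thursday.

Thursday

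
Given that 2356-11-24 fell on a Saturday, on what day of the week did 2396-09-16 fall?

Day-of-year of November 24, 2356: 329.
Day-of-year of September 16, 2396: 260.
2356 has 366 days, so 366 − 329 = 37 days remain in 2356.
Full years 2357–2395: 30 common + 9 leap = 30×365 + 9×366 = 14244 days.
Total: 37 + 14244 + 260 = 14541 days.
14541 mod 7 = 2, so 2 days after Saturday is Monday.

Monday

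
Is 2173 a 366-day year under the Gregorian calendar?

2173 is not a leap year.

No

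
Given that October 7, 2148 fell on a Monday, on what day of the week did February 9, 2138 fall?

Count forward from the earlier date (February 9, 2138) to the later (October 7, 2148):
Day-of-year of February 9, 2138: 40.
Day-of-year of October 7, 2148: 281.
2138 has 365 days, so 365 − 40 = 325 days remain in 2138.
Full years 2139–2147: 7 common + 2 leap = 7×365 + 2×366 = 3287 days.
Total: 325 + 3287 + 281 = 3893 days.
3893 mod 7 = 1, so 1 day before Monday is Sunday.

Sunday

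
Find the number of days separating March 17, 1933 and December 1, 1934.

March 1933: 31 − 17 = 14 days remain.
Then 20 full months totalling 609 days.
December 1, 1934: 1 day.
Total: 14 + 609 + 1 = 624 days.

624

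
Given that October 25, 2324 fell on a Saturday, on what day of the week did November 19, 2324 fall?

October 2324: 31 − 25 = 6 days remain.
November 1–19, 2324: 19 days.
Total: 6 + 19 = 25 days.
25 mod 7 = 4, so 4 days after Saturday is Wednesday.

Wednesday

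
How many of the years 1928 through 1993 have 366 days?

17

Years divisible by 4: 1928, 1932, …, 1992 — 17 in all.
No century exceptions apply. Count: 17.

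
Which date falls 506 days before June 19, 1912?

January 30, 1911

Count 506 days before June 19, 1912:
January 30, 1911 → January 30, 1912: 365 days.
January 1912: 31 − 30 = 1 day remains.
Then February 1912 (29), March (31), April (30), May (31): 29 + 31 + 30 + 31 = 121 days.
June 1–19, 1912: 19 days.
Residual: 141 days.
Total: 506 days.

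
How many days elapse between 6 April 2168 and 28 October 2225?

Day-of-year of April 6, 2168: 97.
Day-of-year of October 28, 2225: 301.
2168 has 366 days, so 366 − 97 = 269 days remain in 2168.
Full years 2169–2224: 43 common + 13 leap = 43×365 + 13×366 = 20453 days.
Total: 269 + 20453 + 301 = 21023 days.

21023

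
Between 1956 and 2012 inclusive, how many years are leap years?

Years divisible by 4: 1956, 1960, …, 2012 — 15 in all.
2000 is divisible by 400, so still leap.
No century exceptions apply. Count: 15.

15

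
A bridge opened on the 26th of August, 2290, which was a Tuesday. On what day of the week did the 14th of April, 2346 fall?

Sunday

From August 26, 2290 to August 26, 2345: 55 years, of which 13 contain a Feb 29 — 42×365 + 13×366 = 20088 days.
(2300 is not a leap year (divisible by 100 but not 400).)
August 2345: 31 − 26 = 5 days remain.
Then September (30), October (31), November (30), December (31), January (31), February 2346 (28), March (31): 30 + 31 + 30 + 31 + 31 + 28 + 31 = 212 days.
April 1–14, 2346: 14 days.
Residual: 231 days.
Total: 20319 days.
20319 mod 7 = 5, so 5 days after Tuesday is Sunday.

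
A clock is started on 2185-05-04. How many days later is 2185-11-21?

201

May 2185: 31 − 4 = 27 days remain.
Then June (30), July (31), August (31), September (30), October (31): 30 + 31 + 31 + 30 + 31 = 153 days.
November 1–21, 2185: 21 days.
Total: 27 + 153 + 21 = 201 days.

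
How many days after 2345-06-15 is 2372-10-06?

9975

From June 15, 2345 to June 15, 2372: 27 years, of which 7 contain a Feb 29 — 20×365 + 7×366 = 9862 days.
June 2372: 30 − 15 = 15 days remain.
Then July (31), August (31), September (30): 31 + 31 + 30 = 92 days.
October 1–6, 2372: 6 days.
Residual: 113 days.
Total: 9975 days.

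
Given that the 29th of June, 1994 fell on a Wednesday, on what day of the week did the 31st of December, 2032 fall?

Day-of-year of June 29, 1994: 180.
Day-of-year of December 31, 2032: 366.
1994 has 365 days, so 365 − 180 = 185 days remain in 1994.
Full years 1995–2031: 28 common + 9 leap = 28×365 + 9×366 = 13514 days.
Total: 185 + 13514 + 366 = 14065 days.
14065 mod 7 = 2, so 2 days after Wednesday is Friday.

Friday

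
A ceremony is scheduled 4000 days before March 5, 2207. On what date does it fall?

March 21, 2196

Count 4000 days before March 5, 2207:
Day-of-year of March 21, 2196: 81.
Day-of-year of March 5, 2207: 64.
2196 has 366 days, so 366 − 81 = 285 days remain in 2196.
Full years 2197–2206: 9 common + 1 leap = 9×365 + 1×366 = 3651 days.
Total: 285 + 3651 + 64 = 4000 days.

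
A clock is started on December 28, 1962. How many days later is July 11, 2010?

From December 28, 1962 to December 28, 2009: 47 years, of which 12 contain a Feb 29 — 35×365 + 12×366 = 17167 days.
(2000 is a leap year (divisible by 400).)
December 2009: 31 − 28 = 3 days remain.
Then January (31), February 2010 (28), March (31), April (30), May (31), June (30): 31 + 28 + 31 + 30 + 31 + 30 = 181 days.
July 1–11, 2010: 11 days.
Residual: 195 days.
Total: 17362 days.

17362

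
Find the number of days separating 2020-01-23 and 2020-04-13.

January 2020: 31 − 23 = 8 days remain.
Then February 2020 (29), March (31): 29 + 31 = 60 days.
April 1–13, 2020: 13 days.
Total: 8 + 60 + 13 = 81 days.

81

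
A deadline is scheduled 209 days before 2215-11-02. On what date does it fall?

2215-04-07

Count 209 days before November 2, 2215:
April 2215: 30 − 7 = 23 days remain.
Then May (31), June (30), July (31), August (31), September (30), October (31): 31 + 30 + 31 + 31 + 30 + 31 = 184 days.
November 1–2, 2215: 2 days.
Total: 23 + 184 + 2 = 209 days.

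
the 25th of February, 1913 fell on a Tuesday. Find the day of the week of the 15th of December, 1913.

February 1913: 28 − 25 = 3 days remain (1913 is not a leap year, so February has 28 days).
Then 9 full months totalling 275 days.
December 1–15, 1913: 15 days.
Total: 3 + 275 + 15 = 293 days.
293 mod 7 = 6, so 6 days after Tuesday is Monday.

Monday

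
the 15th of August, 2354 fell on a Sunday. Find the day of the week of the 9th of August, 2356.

August 15, 2354 → August 15, 2355: 365 days.
August 2355: 31 − 15 = 16 days remain.
Then 11 full months totalling 335 days.
August 1–9, 2356: 9 days.
Residual: 360 days.
Total: 725 days.
725 mod 7 = 4, so 4 days after Sunday is Thursday.

Thursday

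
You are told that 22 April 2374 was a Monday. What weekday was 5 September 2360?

Monday

Count forward from the earlier date (September 5, 2360) to the later (April 22, 2374):
From September 5, 2360 to September 5, 2373: 13 years, of which 3 contain a Feb 29 — 10×365 + 3×366 = 4748 days.
September 2373: 30 − 5 = 25 days remain.
Then October (31), November (30), December (31), January (31), February 2374 (28), March (31): 31 + 30 + 31 + 31 + 28 + 31 = 182 days.
April 1–22, 2374: 22 days.
Residual: 229 days.
Total: 4977 days.
4977 is a multiple of 7, so 5 September 2360 falls on the same weekday: Monday.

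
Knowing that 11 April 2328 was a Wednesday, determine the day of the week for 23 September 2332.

Friday

April 11, 2328 → April 11, 2329: 365 days.
April 11, 2329 → April 11, 2330: 365 days.
April 11, 2330 → April 11, 2331: 365 days.
April 11, 2331 → April 11, 2332: 366 days (2332 is a leap year).
April 2332: 30 − 11 = 19 days remain.
Then May (31), June (30), July (31), August (31): 31 + 30 + 31 + 31 = 123 days.
September 1–23, 2332: 23 days.
Residual: 165 days.
Total: 1626 days.
1626 mod 7 = 2, so 2 days after Wednesday is Friday.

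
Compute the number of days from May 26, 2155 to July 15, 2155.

50

May 2155: 31 − 26 = 5 days remain.
Then June (30): 30 days.
July 1–15, 2155: 15 days.
Total: 5 + 30 + 15 = 50 days.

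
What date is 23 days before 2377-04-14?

2377-03-22

Count 23 days before April 14, 2377:
March 2377: 31 − 22 = 9 days remain.
April 1–14, 2377: 14 days.
Total: 9 + 14 = 23 days.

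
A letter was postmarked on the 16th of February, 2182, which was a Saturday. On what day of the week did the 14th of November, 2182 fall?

Thursday

February 2182: 28 − 16 = 12 days remain (2182 is not a leap year, so February has 28 days).
Then March (31), April (30), May (31), June (30), July (31), August (31), September (30), October (31): 31 + 30 + 31 + 30 + 31 + 31 + 30 + 31 = 245 days.
November 1–14, 2182: 14 days.
Total: 12 + 245 + 14 = 271 days.
271 mod 7 = 5, so 5 days after Saturday is Thursday.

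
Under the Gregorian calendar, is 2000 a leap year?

2000 is a leap year (divisible by 400).

Yes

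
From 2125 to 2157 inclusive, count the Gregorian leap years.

Years divisible by 4 in [2125, 2157]: 2128, 2132, 2136, 2140, 2144, 2148, 2152, 2156.
No century exceptions apply. Count: 8.

8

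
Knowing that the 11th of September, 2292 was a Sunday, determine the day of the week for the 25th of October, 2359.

Sunday

From September 11, 2292 to September 11, 2359: 67 years, of which 15 contain a Feb 29 — 52×365 + 15×366 = 24470 days.
(2300 is not a leap year (divisible by 100 but not 400).)
September 2359: 30 − 11 = 19 days remain.
October 1–25, 2359: 25 days.
Residual: 44 days.
Total: 24514 days.
24514 is a multiple of 7, so the 25th of October, 2359 falls on the same weekday: Sunday.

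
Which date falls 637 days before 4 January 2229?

8 April 2227

Count 637 days before January 4, 2229:
April 2227: 30 − 8 = 22 days remain.
Then 20 full months totalling 611 days.
January 1–4, 2229: 4 days.
Total: 22 + 611 + 4 = 637 days.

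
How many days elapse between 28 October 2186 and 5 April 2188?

525

Day-of-year of October 28, 2186: 301.
Day-of-year of April 5, 2188: 96.
2186 has 365 days, so 365 − 301 = 64 days remain in 2186.
Full years: 2187: 365. Sum = 365.
Total: 64 + 365 + 96 = 525 days.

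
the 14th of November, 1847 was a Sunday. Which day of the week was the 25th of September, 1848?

Monday

November 1847: 30 − 14 = 16 days remain.
Then 9 full months totalling 275 days.
September 1–25, 1848: 25 days.
Residual: 316 days.
Total: 316 days.
316 mod 7 = 1, so 1 day after Sunday is Monday.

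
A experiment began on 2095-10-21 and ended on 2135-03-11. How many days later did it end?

14385

Day-of-year of October 21, 2095: 294.
Day-of-year of March 11, 2135: 70.
2095 has 365 days, so 365 − 294 = 71 days remain in 2095.
Full years 2096–2134: 30 common + 9 leap = 30×365 + 9×366 = 14244 days.
Total: 71 + 14244 + 70 = 14385 days.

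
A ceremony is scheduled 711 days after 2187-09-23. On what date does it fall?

2189-09-03

Count 711 days after September 23, 2187:
September 23, 2187 → September 23, 2188: 366 days (2188 is a leap year).
September 2188: 30 − 23 = 7 days remain.
Then 11 full months totalling 335 days.
September 1–3, 2189: 3 days.
Residual: 345 days.
Total: 711 days.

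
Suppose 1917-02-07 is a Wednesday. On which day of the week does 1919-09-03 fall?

Day-of-year of February 7, 1917: 38.
Day-of-year of September 3, 1919: 246.
1917 has 365 days, so 365 − 38 = 327 days remain in 1917.
Full years: 1918: 365. Sum = 365.
Total: 327 + 365 + 246 = 938 days.
938 is a multiple of 7, so 1919-09-03 falls on the same weekday: Wednesday.

Wednesday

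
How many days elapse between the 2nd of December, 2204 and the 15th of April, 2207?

864

Day-of-year of December 2, 2204: 337.
Day-of-year of April 15, 2207: 105.
2204 has 366 days, so 366 − 337 = 29 days remain in 2204.
Full years: 2205: 365; 2206: 365. Sum = 730.
Total: 29 + 730 + 105 = 864 days.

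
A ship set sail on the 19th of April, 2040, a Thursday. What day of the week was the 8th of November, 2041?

Friday

April 2040: 30 − 19 = 11 days remain.
Then 18 full months totalling 549 days.
November 1–8, 2041: 8 days.
Total: 11 + 549 + 8 = 568 days.
568 mod 7 = 1, so 1 day after Thursday is Friday.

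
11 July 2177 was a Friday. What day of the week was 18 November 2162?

Thursday

Count forward from the earlier date (November 18, 2162) to the later (July 11, 2177):
Day-of-year of November 18, 2162: 322.
Day-of-year of July 11, 2177: 192.
2162 has 365 days, so 365 − 322 = 43 days remain in 2162.
Full years 2163–2176: 10 common + 4 leap = 10×365 + 4×366 = 5114 days.
Total: 43 + 5114 + 192 = 5349 days.
5349 mod 7 = 1, so 1 day before Friday is Thursday.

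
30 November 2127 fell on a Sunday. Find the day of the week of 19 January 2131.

November 30, 2127 → November 30, 2128: 366 days (2128 is a leap year).
November 30, 2128 → November 30, 2129: 365 days.
November 30, 2129 → November 30, 2130: 365 days.
November 2130: 30 − 30 = 0 days remain.
Then December (31): 31 days.
January 1–19, 2131: 19 days.
Residual: 50 days.
Total: 1146 days.
1146 mod 7 = 5, so 5 days after Sunday is Friday.

Friday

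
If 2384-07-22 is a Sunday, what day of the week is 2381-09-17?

Count forward from the earlier date (September 17, 2381) to the later (July 22, 2384):
September 17, 2381 → September 17, 2382: 365 days.
September 17, 2382 → September 17, 2383: 365 days.
September 2383: 30 − 17 = 13 days remain.
Then 9 full months totalling 274 days.
July 1–22, 2384: 22 days.
Residual: 309 days.
Total: 1039 days.
1039 mod 7 = 3, so 3 days before Sunday is Thursday.

Thursday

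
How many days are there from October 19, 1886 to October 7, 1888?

719

October 19, 1886 → October 19, 1887: 365 days.
October 1887: 31 − 19 = 12 days remain.
Then 11 full months totalling 335 days.
October 1–7, 1888: 7 days.
Residual: 354 days.
Total: 719 days.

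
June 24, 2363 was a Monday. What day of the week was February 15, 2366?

Tuesday

June 24, 2363 → June 24, 2364: 366 days (2364 is a leap year).
June 24, 2364 → June 24, 2365: 365 days.
June 2365: 30 − 24 = 6 days remain.
Then July (31), August (31), September (30), October (31), November (30), December (31), January (31): 31 + 31 + 30 + 31 + 30 + 31 + 31 = 215 days.
February 1–15, 2366: 15 days (2366 is not a leap year).
Residual: 236 days.
Total: 967 days.
967 mod 7 = 1, so 1 day after Monday is Tuesday.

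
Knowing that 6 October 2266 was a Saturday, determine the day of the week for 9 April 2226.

Count forward from the earlier date (April 9, 2226) to the later (October 6, 2266):
Day-of-year of April 9, 2226: 99.
Day-of-year of October 6, 2266: 279.
2226 has 365 days, so 365 − 99 = 266 days remain in 2226.
Full years 2227–2265: 29 common + 10 leap = 29×365 + 10×366 = 14245 days.
Total: 266 + 14245 + 279 = 14790 days.
14790 mod 7 = 6, so 6 days before Saturday is Sunday.

Sunday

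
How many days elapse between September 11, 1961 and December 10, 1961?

September 1961: 30 − 11 = 19 days remain.
Then October (31), November (30): 31 + 30 = 61 days.
December 1–10, 1961: 10 days.
Total: 19 + 61 + 10 = 90 days.

90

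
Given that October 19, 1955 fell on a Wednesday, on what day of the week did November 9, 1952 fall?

Count forward from the earlier date (November 9, 1952) to the later (October 19, 1955):
November 9, 1952 → November 9, 1953: 365 days.
November 9, 1953 → November 9, 1954: 365 days.
November 1954: 30 − 9 = 21 days remain.
Then 10 full months totalling 304 days.
October 1–19, 1955: 19 days.
Residual: 344 days.
Total: 1074 days.
1074 mod 7 = 3, so 3 days before Wednesday is Sunday.

Sunday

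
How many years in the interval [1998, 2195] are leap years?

48

Years divisible by 4: 2000, 2004, …, 2192 — 49 in all.
Of these, 2100 is divisible by 100 but not 400, so not leap.
2000 is divisible by 400, so still leap.
Leap years: 49 − 1 = 48.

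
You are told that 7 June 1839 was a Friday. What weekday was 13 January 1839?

Sunday

Count forward from the earlier date (January 13, 1839) to the later (June 7, 1839):
January 1839: 31 − 13 = 18 days remain.
Then February 1839 (28), March (31), April (30), May (31): 28 + 31 + 30 + 31 = 120 days.
June 1–7, 1839: 7 days.
Total: 18 + 120 + 7 = 145 days.
145 mod 7 = 5, so 5 days before Friday is Sunday.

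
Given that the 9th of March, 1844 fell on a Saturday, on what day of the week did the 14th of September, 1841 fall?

Tuesday

Count forward from the earlier date (September 14, 1841) to the later (March 9, 1844):
Day-of-year of September 14, 1841: 257.
Day-of-year of March 9, 1844: 69.
1841 has 365 days, so 365 − 257 = 108 days remain in 1841.
Full years: 1842: 365; 1843: 365. Sum = 730.
Total: 108 + 730 + 69 = 907 days.
907 mod 7 = 4, so 4 days before Saturday is Tuesday.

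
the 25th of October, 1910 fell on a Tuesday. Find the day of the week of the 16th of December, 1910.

October 1910: 31 − 25 = 6 days remain.
Then November (30): 30 days.
December 1–16, 1910: 16 days.
Total: 6 + 30 + 16 = 52 days.
52 mod 7 = 3, so 3 days after Tuesday is Friday.

Friday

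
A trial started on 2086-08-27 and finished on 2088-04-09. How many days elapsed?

August 27, 2086 → August 27, 2087: 365 days.
August 2087: 31 − 27 = 4 days remain.
Then September (30), October (31), November (30), December (31), January (31), February 2088 (29), March (31): 30 + 31 + 30 + 31 + 31 + 29 + 31 = 213 days.
April 1–9, 2088: 9 days.
Residual: 226 days.
Total: 591 days.

591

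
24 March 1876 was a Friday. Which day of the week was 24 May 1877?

Thursday

Day-of-year of March 24, 1876: 84.
Day-of-year of May 24, 1877: 144.
1876 has 366 days, so 366 − 84 = 282 days remain in 1876.
Total: 282 + 144 = 426 days.
426 mod 7 = 6, so 6 days after Friday is Thursday.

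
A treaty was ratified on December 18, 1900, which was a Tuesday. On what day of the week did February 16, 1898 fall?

Count forward from the earlier date (February 16, 1898) to the later (December 18, 1900):
February 16, 1898 → February 16, 1899: 365 days.
February 16, 1899 → February 16, 1900: 365 days.
February 1900: 28 − 16 = 12 days remain (1900 is not a leap year (divisible by 100 but not 400), so February has 28 days).
Then 9 full months totalling 275 days.
December 1–18, 1900: 18 days.
Residual: 305 days.
Total: 1035 days.
1035 mod 7 = 6, so 6 days before Tuesday is Wednesday.

Wednesday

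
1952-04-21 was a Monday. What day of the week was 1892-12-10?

Saturday

Count forward from the earlier date (December 10, 1892) to the later (April 21, 1952):
From December 10, 1892 to December 10, 1951: 59 years, of which 13 contain a Feb 29 — 46×365 + 13×366 = 21548 days.
(1900 is not a leap year (divisible by 100 but not 400).)
December 1951: 31 − 10 = 21 days remain.
Then January (31), February 1952 (29), March (31): 31 + 29 + 31 = 91 days.
April 1–21, 1952: 21 days.
Residual: 133 days.
Total: 21681 days.
21681 mod 7 = 2, so 2 days before Monday is Saturday.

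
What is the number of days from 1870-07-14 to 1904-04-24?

12337

From July 14, 1870 to July 14, 1903: 33 years, of which 7 contain a Feb 29 — 26×365 + 7×366 = 12052 days.
(1900 is not a leap year (divisible by 100 but not 400).)
July 1903: 31 − 14 = 17 days remain.
Then August (31), September (30), October (31), November (30), December (31), January (31), February 1904 (29), March (31): 31 + 30 + 31 + 30 + 31 + 31 + 29 + 31 = 244 days.
April 1–24, 1904: 24 days.
Residual: 285 days.
Total: 12337 days.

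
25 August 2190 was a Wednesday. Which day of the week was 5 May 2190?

Wednesday

Count forward from the earlier date (May 5, 2190) to the later (August 25, 2190):
May 2190: 31 − 5 = 26 days remain.
Then June (30), July (31): 30 + 31 = 61 days.
August 1–25, 2190: 25 days.
Total: 26 + 61 + 25 = 112 days.
112 is a multiple of 7, so 5 May 2190 falls on the same weekday: Wednesday.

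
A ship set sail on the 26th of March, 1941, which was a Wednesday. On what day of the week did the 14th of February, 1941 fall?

Friday

Count forward from the earlier date (February 14, 1941) to the later (March 26, 1941):
February 1941: 28 − 14 = 14 days remain (1941 is not a leap year, so February has 28 days).
March 1–26, 1941: 26 days.
Total: 14 + 26 = 40 days.
40 mod 7 = 5, so 5 days before Wednesday is Friday.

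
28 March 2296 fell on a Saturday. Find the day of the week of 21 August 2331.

Day-of-year of March 28, 2296: 88.
Day-of-year of August 21, 2331: 233.
2296 has 366 days, so 366 − 88 = 278 days remain in 2296.
Full years 2297–2330: 27 common + 7 leap = 27×365 + 7×366 = 12417 days.
Total: 278 + 12417 + 233 = 12928 days.
12928 mod 7 = 6, so 6 days after Saturday is Friday.

Friday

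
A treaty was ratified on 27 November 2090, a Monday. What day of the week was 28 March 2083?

Sunday

Count forward from the earlier date (March 28, 2083) to the later (November 27, 2090):
Day-of-year of March 28, 2083: 87.
Day-of-year of November 27, 2090: 331.
2083 has 365 days, so 365 − 87 = 278 days remain in 2083.
Full years: 2084: 366; 2085: 365; 2086: 365; 2087: 365; 2088: 366; 2089: 365. Sum = 2192.
Total: 278 + 2192 + 331 = 2801 days.
2801 mod 7 = 1, so 1 day before Monday is Sunday.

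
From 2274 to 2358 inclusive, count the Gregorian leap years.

Years divisible by 4: 2276, 2280, …, 2356 — 21 in all.
Of these, 2300 is divisible by 100 but not 400, so not leap.
Leap years: 21 − 1 = 20.

20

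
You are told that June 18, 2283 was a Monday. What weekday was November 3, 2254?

Friday

Count forward from the earlier date (November 3, 2254) to the later (June 18, 2283):
From November 3, 2254 to November 3, 2282: 28 years, of which 7 contain a Feb 29 — 21×365 + 7×366 = 10227 days.
November 2282: 30 − 3 = 27 days remain.
Then December (31), January (31), February 2283 (28), March (31), April (30), May (31): 31 + 31 + 28 + 31 + 30 + 31 = 182 days.
June 1–18, 2283: 18 days.
Residual: 227 days.
Total: 10454 days.
10454 mod 7 = 3, so 3 days before Monday is Friday.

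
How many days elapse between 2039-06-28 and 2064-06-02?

From June 28, 2039 to June 28, 2063: 24 years, of which 6 contain a Feb 29 — 18×365 + 6×366 = 8766 days.
June 2063: 30 − 28 = 2 days remain.
Then 11 full months totalling 336 days.
June 1–2, 2064: 2 days.
Residual: 340 days.
Total: 9106 days.

9106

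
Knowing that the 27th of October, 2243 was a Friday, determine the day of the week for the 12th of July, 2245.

Saturday

Day-of-year of October 27, 2243: 300.
Day-of-year of July 12, 2245: 193.
2243 has 365 days, so 365 − 300 = 65 days remain in 2243.
Full years: 2244: 366. Sum = 366.
Total: 65 + 366 + 193 = 624 days.
624 mod 7 = 1, so 1 day after Friday is Saturday.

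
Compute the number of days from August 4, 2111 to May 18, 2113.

Day-of-year of August 4, 2111: 216.
Day-of-year of May 18, 2113: 138.
2111 has 365 days, so 365 − 216 = 149 days remain in 2111.
Full years: 2112: 366. Sum = 366.
Total: 149 + 366 + 138 = 653 days.

653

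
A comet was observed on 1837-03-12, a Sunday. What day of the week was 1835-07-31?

Friday

Count forward from the earlier date (July 31, 1835) to the later (March 12, 1837):
July 1835: 31 − 31 = 0 days remain.
Then 19 full months totalling 578 days.
March 1–12, 1837: 12 days.
Total: 0 + 578 + 12 = 590 days.
590 mod 7 = 2, so 2 days before Sunday is Friday.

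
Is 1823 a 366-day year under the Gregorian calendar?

No

1823 is not a leap year.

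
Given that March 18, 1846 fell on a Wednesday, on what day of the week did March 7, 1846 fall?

Saturday

Count forward from the earlier date (March 7, 1846) to the later (March 18, 1846):
Within March 1846: 18 − 7 = 11 days.
11 mod 7 = 4, so 4 days before Wednesday is Saturday.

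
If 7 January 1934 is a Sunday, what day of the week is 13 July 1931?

Count forward from the earlier date (July 13, 1931) to the later (January 7, 1934):
Day-of-year of July 13, 1931: 194.
Day-of-year of January 7, 1934: 7.
1931 has 365 days, so 365 − 194 = 171 days remain in 1931.
Full years: 1932: 366; 1933: 365. Sum = 731.
Total: 171 + 731 + 7 = 909 days.
909 mod 7 = 6, so 6 days before Sunday is Monday.

Monday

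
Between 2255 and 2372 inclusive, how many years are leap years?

Years divisible by 4: 2256, 2260, …, 2372 — 30 in all.
Of these, 2300 is divisible by 100 but not 400, so not leap.
Leap years: 30 − 1 = 29.

29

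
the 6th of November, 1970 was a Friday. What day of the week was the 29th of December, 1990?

Saturday

From November 6, 1970 to November 6, 1990: 20 years, of which 5 contain a Feb 29 — 15×365 + 5×366 = 7305 days.
November 1990: 30 − 6 = 24 days remain.
December 1–29, 1990: 29 days.
Residual: 53 days.
Total: 7358 days.
7358 mod 7 = 1, so 1 day after Friday is Saturday.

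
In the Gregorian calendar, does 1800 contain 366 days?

1800 is not a leap year (divisible by 100 but not 400).

No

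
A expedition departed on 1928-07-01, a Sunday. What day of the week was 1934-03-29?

July 1, 1928 → July 1, 1929: 365 days.
July 1, 1929 → July 1, 1930: 365 days.
July 1, 1930 → July 1, 1931: 365 days.
July 1, 1931 → July 1, 1932: 366 days (1932 is a leap year).
July 1, 1932 → July 1, 1933: 365 days.
July 1933: 31 − 1 = 30 days remain.
Then August (31), September (30), October (31), November (30), December (31), January (31), February 1934 (28): 31 + 30 + 31 + 30 + 31 + 31 + 28 = 212 days.
March 1–29, 1934: 29 days.
Residual: 271 days.
Total: 2097 days.
2097 mod 7 = 4, so 4 days after Sunday is Thursday.

Thursday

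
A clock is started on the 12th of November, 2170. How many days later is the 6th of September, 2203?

From November 12, 2170 to November 12, 2202: 32 years, of which 7 contain a Feb 29 — 25×365 + 7×366 = 11687 days.
(2200 is not a leap year (divisible by 100 but not 400).)
November 2202: 30 − 12 = 18 days remain.
Then 9 full months totalling 274 days.
September 1–6, 2203: 6 days.
Residual: 298 days.
Total: 11985 days.

11985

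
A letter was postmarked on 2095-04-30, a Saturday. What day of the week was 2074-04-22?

Count forward from the earlier date (April 22, 2074) to the later (April 30, 2095):
From April 22, 2074 to April 22, 2095: 21 years, of which 5 contain a Feb 29 — 16×365 + 5×366 = 7670 days.
Within April 2095: 30 − 22 = 8 days.
Total: 7678 days.
7678 mod 7 = 6, so 6 days before Saturday is Sunday.

Sunday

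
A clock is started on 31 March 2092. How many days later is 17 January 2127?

12709

Day-of-year of March 31, 2092: 91.
Day-of-year of January 17, 2127: 17.
2092 has 366 days, so 366 − 91 = 275 days remain in 2092.
Full years 2093–2126: 27 common + 7 leap = 27×365 + 7×366 = 12417 days.
Total: 275 + 12417 + 17 = 12709 days.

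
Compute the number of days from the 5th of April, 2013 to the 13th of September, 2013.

April 2013: 30 − 5 = 25 days remain.
Then May (31), June (30), July (31), August (31): 31 + 30 + 31 + 31 = 123 days.
September 1–13, 2013: 13 days.
Total: 25 + 123 + 13 = 161 days.

161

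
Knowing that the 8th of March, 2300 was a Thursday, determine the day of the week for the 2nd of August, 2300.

Thursday

March 2300: 31 − 8 = 23 days remain.
Then April (30), May (31), June (30), July (31): 30 + 31 + 30 + 31 = 122 days.
August 1–2, 2300: 2 days.
Total: 23 + 122 + 2 = 147 days.
147 is a multiple of 7, so the 2nd of August, 2300 falls on the same weekday: Thursday.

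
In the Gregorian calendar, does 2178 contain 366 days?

No

2178 is not a leap year.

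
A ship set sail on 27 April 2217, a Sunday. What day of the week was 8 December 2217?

Monday

April 2217: 30 − 27 = 3 days remain.
Then May (31), June (30), July (31), August (31), September (30), October (31), November (30): 31 + 30 + 31 + 31 + 30 + 31 + 30 = 214 days.
December 1–8, 2217: 8 days.
Total: 3 + 214 + 8 = 225 days.
225 mod 7 = 1, so 1 day after Sunday is Monday.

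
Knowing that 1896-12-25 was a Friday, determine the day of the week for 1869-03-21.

Count forward from the earlier date (March 21, 1869) to the later (December 25, 1896):
From March 21, 1869 to March 21, 1896: 27 years, of which 7 contain a Feb 29 — 20×365 + 7×366 = 9862 days.
March 1896: 31 − 21 = 10 days remain.
Then April (30), May (31), June (30), July (31), August (31), September (30), October (31), November (30): 30 + 31 + 30 + 31 + 31 + 30 + 31 + 30 = 244 days.
December 1–25, 1896: 25 days.
Residual: 279 days.
Total: 10141 days.
10141 mod 7 = 5, so 5 days before Friday is Sunday.

Sunday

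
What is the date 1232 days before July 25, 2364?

March 11, 2361

Count 1232 days before July 25, 2364:
Day-of-year of March 11, 2361: 70.
Day-of-year of July 25, 2364: 207.
2361 has 365 days, so 365 − 70 = 295 days remain in 2361.
Full years: 2362: 365; 2363: 365. Sum = 730.
Total: 295 + 730 + 207 = 1232 days.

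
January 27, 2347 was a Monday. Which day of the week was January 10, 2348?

Day-of-year of January 27, 2347: 27.
Day-of-year of January 10, 2348: 10.
2347 has 365 days, so 365 − 27 = 338 days remain in 2347.
Total: 338 + 10 = 348 days.
348 mod 7 = 5, so 5 days after Monday is Saturday.

Saturday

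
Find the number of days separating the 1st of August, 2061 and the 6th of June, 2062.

August 2061: 31 − 1 = 30 days remain.
Then 9 full months totalling 273 days.
June 1–6, 2062: 6 days.
Residual: 309 days.
Total: 309 days.

309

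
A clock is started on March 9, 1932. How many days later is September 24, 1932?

199

March 1932: 31 − 9 = 22 days remain.
Then April (30), May (31), June (30), July (31), August (31): 30 + 31 + 30 + 31 + 31 = 153 days.
September 1–24, 1932: 24 days.
Total: 22 + 153 + 24 = 199 days.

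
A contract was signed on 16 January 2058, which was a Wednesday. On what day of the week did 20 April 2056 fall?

Count forward from the earlier date (April 20, 2056) to the later (January 16, 2058):
Day-of-year of April 20, 2056: 111.
Day-of-year of January 16, 2058: 16.
2056 has 366 days, so 366 − 111 = 255 days remain in 2056.
Full years: 2057: 365. Sum = 365.
Total: 255 + 365 + 16 = 636 days.
636 mod 7 = 6, so 6 days before Wednesday is Thursday.

Thursday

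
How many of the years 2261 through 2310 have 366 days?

Years divisible by 4 in [2261, 2310]: 2264, 2268, 2272, 2276, 2280, 2284, 2288, 2292, 2296, 2300, 2304, 2308.
Of these, 2300 is divisible by 100 but not 400, so not leap.
Leap years: 12 − 1 = 11.

11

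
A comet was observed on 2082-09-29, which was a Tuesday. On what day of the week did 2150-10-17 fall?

Day-of-year of September 29, 2082: 272.
Day-of-year of October 17, 2150: 290.
2082 has 365 days, so 365 − 272 = 93 days remain in 2082.
Full years 2083–2149: 51 common + 16 leap = 51×365 + 16×366 = 24471 days.
Total: 93 + 24471 + 290 = 24854 days.
24854 mod 7 = 4, so 4 days after Tuesday is Saturday.

Saturday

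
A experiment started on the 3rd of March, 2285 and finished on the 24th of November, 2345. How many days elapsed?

From March 3, 2285 to March 3, 2345: 60 years, of which 14 contain a Feb 29 — 46×365 + 14×366 = 21914 days.
(2300 is not a leap year (divisible by 100 but not 400).)
March 2345: 31 − 3 = 28 days remain.
Then April (30), May (31), June (30), July (31), August (31), September (30), October (31): 30 + 31 + 30 + 31 + 31 + 30 + 31 = 214 days.
November 1–24, 2345: 24 days.
Residual: 266 days.
Total: 22180 days.

22180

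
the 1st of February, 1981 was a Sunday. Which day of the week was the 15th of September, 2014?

From February 1, 1981 to February 1, 2014: 33 years, of which 8 contain a Feb 29 — 25×365 + 8×366 = 12053 days.
(2000 is a leap year (divisible by 400).)
February 2014: 28 − 1 = 27 days remain (2014 is not a leap year, so February has 28 days).
Then March (31), April (30), May (31), June (30), July (31), August (31): 31 + 30 + 31 + 30 + 31 + 31 = 184 days.
September 1–15, 2014: 15 days.
Residual: 226 days.
Total: 12279 days.
12279 mod 7 = 1, so 1 day after Sunday is Monday.

Monday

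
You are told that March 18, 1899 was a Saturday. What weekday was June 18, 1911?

Day-of-year of March 18, 1899: 77.
Day-of-year of June 18, 1911: 169.
1899 has 365 days, so 365 − 77 = 288 days remain in 1899.
Full years 1900–1910: 9 common + 2 leap = 9×365 + 2×366 = 4017 days.
Total: 288 + 4017 + 169 = 4474 days.
4474 mod 7 = 1, so 1 day after Saturday is Sunday.

Sunday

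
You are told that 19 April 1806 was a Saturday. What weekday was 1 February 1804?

Wednesday

Count forward from the earlier date (February 1, 1804) to the later (April 19, 1806):
February 1804: 29 − 1 = 28 days remain (1804 is a leap year, so February has 29 days).
Then 25 full months totalling 761 days.
April 1–19, 1806: 19 days.
Total: 28 + 761 + 19 = 808 days.
808 mod 7 = 3, so 3 days before Saturday is Wednesday.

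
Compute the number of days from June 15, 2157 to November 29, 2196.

Day-of-year of June 15, 2157: 166.
Day-of-year of November 29, 2196: 334.
2157 has 365 days, so 365 − 166 = 199 days remain in 2157.
Full years 2158–2195: 29 common + 9 leap = 29×365 + 9×366 = 13879 days.
Total: 199 + 13879 + 334 = 14412 days.

14412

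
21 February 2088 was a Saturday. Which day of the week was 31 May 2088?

February 2088: 29 − 21 = 8 days remain (2088 is a leap year, so February has 29 days).
Then March (31), April (30): 31 + 30 = 61 days.
May 1–31, 2088: 31 days.
Total: 8 + 61 + 31 = 100 days.
100 mod 7 = 2, so 2 days after Saturday is Monday.

Monday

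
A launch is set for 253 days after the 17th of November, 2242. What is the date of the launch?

the 28th of July, 2243

Count 253 days after November 17, 2242:
November 2242: 30 − 17 = 13 days remain.
Then December (31), January (31), February 2243 (28), March (31), April (30), May (31), June (30): 31 + 31 + 28 + 31 + 30 + 31 + 30 = 212 days.
July 1–28, 2243: 28 days.
Total: 13 + 212 + 28 = 253 days.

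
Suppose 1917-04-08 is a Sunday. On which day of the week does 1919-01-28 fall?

April 8, 1917 → April 8, 1918: 365 days.
April 1918: 30 − 8 = 22 days remain.
Then May (31), June (30), July (31), August (31), September (30), October (31), November (30), December (31): 31 + 30 + 31 + 31 + 30 + 31 + 30 + 31 = 245 days.
January 1–28, 1919: 28 days.
Residual: 295 days.
Total: 660 days.
660 mod 7 = 2, so 2 days after Sunday is Tuesday.

Tuesday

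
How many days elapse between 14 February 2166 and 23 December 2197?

From February 14, 2166 to February 14, 2197: 31 years, of which 8 contain a Feb 29 — 23×365 + 8×366 = 11323 days.
February 2197: 28 − 14 = 14 days remain (2197 is not a leap year, so February has 28 days).
Then 9 full months totalling 275 days.
December 1–23, 2197: 23 days.
Residual: 312 days.
Total: 11635 days.

11635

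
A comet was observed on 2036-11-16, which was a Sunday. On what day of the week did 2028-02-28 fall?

Count forward from the earlier date (February 28, 2028) to the later (November 16, 2036):
Day-of-year of February 28, 2028: 59.
Day-of-year of November 16, 2036: 321.
2028 has 366 days, so 366 − 59 = 307 days remain in 2028.
Full years 2029–2035: 6 common + 1 leap = 6×365 + 1×366 = 2556 days.
Total: 307 + 2556 + 321 = 3184 days.
3184 mod 7 = 6, so 6 days before Sunday is Monday.

Monday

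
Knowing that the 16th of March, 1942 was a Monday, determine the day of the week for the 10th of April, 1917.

Tuesday

Count forward from the earlier date (April 10, 1917) to the later (March 16, 1942):
From April 10, 1917 to April 10, 1941: 24 years, of which 6 contain a Feb 29 — 18×365 + 6×366 = 8766 days.
April 1941: 30 − 10 = 20 days remain.
Then 10 full months totalling 304 days.
March 1–16, 1942: 16 days.
Residual: 340 days.
Total: 9106 days.
9106 mod 7 = 6, so 6 days before Monday is Tuesday.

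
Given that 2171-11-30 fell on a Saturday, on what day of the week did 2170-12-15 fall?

Saturday

Count forward from the earlier date (December 15, 2170) to the later (November 30, 2171):
Day-of-year of December 15, 2170: 349.
Day-of-year of November 30, 2171: 334.
2170 has 365 days, so 365 − 349 = 16 days remain in 2170.
Total: 16 + 334 = 350 days.
350 is a multiple of 7, so 2170-12-15 falls on the same weekday: Saturday.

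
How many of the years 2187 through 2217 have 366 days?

Years divisible by 4 in [2187, 2217]: 2188, 2192, 2196, 2200, 2204, 2208, 2212, 2216.
Of these, 2200 is divisible by 100 but not 400, so not leap.
Leap years: 8 − 1 = 7.

7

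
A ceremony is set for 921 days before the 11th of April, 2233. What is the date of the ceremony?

the 3rd of October, 2230

Count 921 days before April 11, 2233:
Day-of-year of October 3, 2230: 276.
Day-of-year of April 11, 2233: 101.
2230 has 365 days, so 365 − 276 = 89 days remain in 2230.
Full years: 2231: 365; 2232: 366. Sum = 731.
Total: 89 + 731 + 101 = 921 days.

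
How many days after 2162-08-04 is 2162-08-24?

20

Within August 2162: 24 − 4 = 20 days.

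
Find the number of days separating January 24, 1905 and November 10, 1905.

January 1905: 31 − 24 = 7 days remain.
Then 9 full months totalling 273 days.
November 1–10, 1905: 10 days.
Total: 7 + 273 + 10 = 290 days.

290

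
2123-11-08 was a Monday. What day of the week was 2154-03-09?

Saturday

Day-of-year of November 8, 2123: 312.
Day-of-year of March 9, 2154: 68.
2123 has 365 days, so 365 − 312 = 53 days remain in 2123.
Full years 2124–2153: 22 common + 8 leap = 22×365 + 8×366 = 10958 days.
Total: 53 + 10958 + 68 = 11079 days.
11079 mod 7 = 5, so 5 days after Monday is Saturday.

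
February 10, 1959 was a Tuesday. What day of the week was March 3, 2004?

Day-of-year of February 10, 1959: 41.
Day-of-year of March 3, 2004: 63.
1959 has 365 days, so 365 − 41 = 324 days remain in 1959.
Full years 1960–2003: 33 common + 11 leap = 33×365 + 11×366 = 16071 days.
Total: 324 + 16071 + 63 = 16458 days.
16458 mod 7 = 1, so 1 day after Tuesday is Wednesday.

Wednesday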